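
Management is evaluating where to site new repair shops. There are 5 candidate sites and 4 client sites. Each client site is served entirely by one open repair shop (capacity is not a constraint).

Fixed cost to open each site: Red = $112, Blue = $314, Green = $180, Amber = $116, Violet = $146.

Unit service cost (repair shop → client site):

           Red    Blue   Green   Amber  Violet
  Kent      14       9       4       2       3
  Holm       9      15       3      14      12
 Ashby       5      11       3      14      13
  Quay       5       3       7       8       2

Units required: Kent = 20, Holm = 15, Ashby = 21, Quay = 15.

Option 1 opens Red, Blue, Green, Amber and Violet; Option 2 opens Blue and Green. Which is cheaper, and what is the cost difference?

Option 2 is cheaper by 319.

Option 1: {Red, Blue, Green, Amber, Violet}: Kent→Amber 2·20=40, Holm→Green 3·15=45, Ashby→Green 3·21=63, Quay→Violet 2·15=30. Service 178; fixed 868; total 1046.
Option 2: {Blue, Green}: Kent→Green 4·20=80, Holm→Green 3·15=45, Ashby→Green 3·21=63, Quay→Blue 3·15=45. Service 233; fixed 494; total 727.
Difference: |1046 − 727| = 319.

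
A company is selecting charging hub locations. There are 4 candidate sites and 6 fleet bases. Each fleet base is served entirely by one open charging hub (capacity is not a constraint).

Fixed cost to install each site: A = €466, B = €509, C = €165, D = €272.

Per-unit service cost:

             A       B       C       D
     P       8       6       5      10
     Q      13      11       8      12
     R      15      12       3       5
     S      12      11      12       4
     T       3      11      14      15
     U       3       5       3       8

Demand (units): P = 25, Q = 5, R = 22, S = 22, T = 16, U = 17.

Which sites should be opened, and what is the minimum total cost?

Open C only; minimum total cost 935.

For any fixed open set, each fleet base goes to its cheapest open site; total = fixed + service.
{C}: P→C 5·25=125, Q→C 8·5=40, R→C 3·22=66, S→C 12·22=264, T→C 14·16=224, U→C 3·17=51. Service 770; fixed 165; total 935.
{C, D}: service 594 + fixed 437 = 1031
{D}: P→D 10·25=250, Q→D 12·5=60, R→D 5·22=110, S→D 4·22=88, T→D 15·16=240, U→D 8·17=136. Service 884; fixed 272; total 1156.
{A, B, C, D}: P→C 5·25=125, Q→C 8·5=40, R→C 3·22=66, S→D 4·22=88, T→A 3·16=48, U→A 3·17=51. Service 418; fixed 1412; total 1830.
No other subset beats 935.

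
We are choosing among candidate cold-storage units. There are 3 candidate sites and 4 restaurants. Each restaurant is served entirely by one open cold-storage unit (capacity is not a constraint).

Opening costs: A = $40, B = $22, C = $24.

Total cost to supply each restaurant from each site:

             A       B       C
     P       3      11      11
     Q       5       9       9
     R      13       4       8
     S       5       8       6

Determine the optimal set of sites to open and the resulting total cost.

Open B only; minimum total cost 54.

For any fixed open set, each restaurant goes to its cheapest open site; total = fixed + service.
{B}: P→B 11, Q→B 9, R→B 4, S→B 8. Service 32; fixed 22; total 54.
{C}: P→C 11, Q→C 9, R→C 8, S→C 6. Service 34; fixed 24; total 58.
{A}: P→A 3, Q→A 5, R→A 13, S→A 5. Service 26; fixed 40; total 66.
{A, B, C}: P→A 3, Q→A 5, R→B 4, S→A 5. Service 17; fixed 86; total 103.
No other subset beats 54.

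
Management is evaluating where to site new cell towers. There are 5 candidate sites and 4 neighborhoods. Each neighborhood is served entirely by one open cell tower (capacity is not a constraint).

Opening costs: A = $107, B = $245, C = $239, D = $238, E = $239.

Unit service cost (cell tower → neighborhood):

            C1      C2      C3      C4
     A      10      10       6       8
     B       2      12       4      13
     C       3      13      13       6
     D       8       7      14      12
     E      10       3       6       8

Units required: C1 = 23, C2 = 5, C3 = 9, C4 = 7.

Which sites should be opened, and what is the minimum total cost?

For any fixed open set, each neighborhood goes to its cheapest open site; total = fixed + service.
{B}: C1→B 2·23=46, C2→B 12·5=60, C3→B 4·9=36, C4→B 13·7=91. Service 233; fixed 245; total 478.
{A}: service 390 + fixed 107 = 497
{C}: service 293 + fixed 239 = 532
{A, B, C, D, E}: C1→B 2·23=46, C2→E 3·5=15, C3→B 4·9=36, C4→C 6·7=42. Service 139; fixed 1068; total 1207.
No other subset beats 478.

Open B only; minimum total cost 478.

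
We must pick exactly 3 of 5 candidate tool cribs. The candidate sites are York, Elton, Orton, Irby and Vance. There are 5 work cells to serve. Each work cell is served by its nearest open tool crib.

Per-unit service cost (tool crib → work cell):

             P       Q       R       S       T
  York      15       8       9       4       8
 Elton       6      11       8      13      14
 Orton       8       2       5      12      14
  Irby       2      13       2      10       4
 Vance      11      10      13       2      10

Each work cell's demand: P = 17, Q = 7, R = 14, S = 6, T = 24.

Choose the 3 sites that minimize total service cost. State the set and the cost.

With exactly 3 open, each work cell uses its cheapest among the chosen.
{Orton, Irby, Vance}: P→Irby 2·17=34, Q→Orton 2·7=14, R→Irby 2·14=28, S→Vance 2·6=12, T→Irby 4·24=96. Service cost 184.
{York, Orton, Irby}: service cost 196
{York, Irby, Vance}: service cost 226
Among all 10 size-3 choices, {Orton, Irby, Vance} is lowest.

Choose Orton, Irby and Vance; total service cost 184.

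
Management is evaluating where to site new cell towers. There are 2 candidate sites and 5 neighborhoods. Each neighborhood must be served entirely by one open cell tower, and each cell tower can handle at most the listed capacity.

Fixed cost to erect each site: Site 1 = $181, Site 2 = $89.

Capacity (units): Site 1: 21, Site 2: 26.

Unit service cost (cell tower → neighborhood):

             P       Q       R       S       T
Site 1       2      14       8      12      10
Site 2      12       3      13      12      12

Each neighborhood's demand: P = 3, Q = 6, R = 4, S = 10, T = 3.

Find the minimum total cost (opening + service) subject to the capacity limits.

Open {Site 2}: P→Site 2 12·3=36, Q→Site 2 3·6=18, R→Site 2 13·4=52, S→Site 2 12·10=120, T→Site 2 12·3=36.
Loads: Site 2 carries 26/26. Service 262; fixed 89; total 351.
Next best feasible plan costs 476.

Minimum total cost: 351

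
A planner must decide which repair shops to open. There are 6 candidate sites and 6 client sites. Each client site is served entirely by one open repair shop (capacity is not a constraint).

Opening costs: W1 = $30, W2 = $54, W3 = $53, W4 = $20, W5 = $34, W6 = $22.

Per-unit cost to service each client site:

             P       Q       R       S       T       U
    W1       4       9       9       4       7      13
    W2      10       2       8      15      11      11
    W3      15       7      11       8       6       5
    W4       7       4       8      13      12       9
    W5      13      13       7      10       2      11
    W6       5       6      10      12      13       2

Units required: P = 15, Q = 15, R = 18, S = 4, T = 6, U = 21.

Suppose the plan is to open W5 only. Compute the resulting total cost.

Total cost: 833

Each client site is assigned to its cheapest site among the open ones.
{W5}: P→W5 13·15=195, Q→W5 13·15=195, R→W5 7·18=126, S→W5 10·4=40, T→W5 2·6=12, U→W5 11·21=231. Service 799; fixed 34; total 833.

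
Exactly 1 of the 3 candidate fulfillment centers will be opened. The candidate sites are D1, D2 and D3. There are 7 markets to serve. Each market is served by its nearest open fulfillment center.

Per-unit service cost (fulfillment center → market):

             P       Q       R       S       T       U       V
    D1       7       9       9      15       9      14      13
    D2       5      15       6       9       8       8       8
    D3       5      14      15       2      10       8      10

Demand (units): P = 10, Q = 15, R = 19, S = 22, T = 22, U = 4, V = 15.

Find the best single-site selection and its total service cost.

With exactly 1 open, each market uses its cheapest among the chosen.
{D2}: P→D2 5·10=50, Q→D2 15·15=225, R→D2 6·19=114, S→D2 9·22=198, T→D2 8·22=176, U→D2 8·4=32, V→D2 8·15=120. Service cost 915.
{D3}: service cost 991
{D1}: service cost 1155
Among all 3 size-1 choices, {D2} is lowest.

Choose D2 only; total service cost 915.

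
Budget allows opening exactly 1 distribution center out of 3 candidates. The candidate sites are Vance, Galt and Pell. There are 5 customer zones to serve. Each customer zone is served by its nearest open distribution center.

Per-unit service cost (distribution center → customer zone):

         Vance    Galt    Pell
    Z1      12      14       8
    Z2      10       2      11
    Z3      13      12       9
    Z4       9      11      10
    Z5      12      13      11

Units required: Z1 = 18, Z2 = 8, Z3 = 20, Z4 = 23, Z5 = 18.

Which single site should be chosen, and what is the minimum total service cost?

Choose Pell only; total service cost 840.

With exactly 1 open, each customer zone uses its cheapest among the chosen.
{Pell}: Z1→Pell 8·18=144, Z2→Pell 11·8=88, Z3→Pell 9·20=180, Z4→Pell 10·23=230, Z5→Pell 11·18=198. Service cost 840.
{Vance}: service cost 979
{Galt}: service cost 995
Among all 3 size-1 choices, {Pell} is lowest.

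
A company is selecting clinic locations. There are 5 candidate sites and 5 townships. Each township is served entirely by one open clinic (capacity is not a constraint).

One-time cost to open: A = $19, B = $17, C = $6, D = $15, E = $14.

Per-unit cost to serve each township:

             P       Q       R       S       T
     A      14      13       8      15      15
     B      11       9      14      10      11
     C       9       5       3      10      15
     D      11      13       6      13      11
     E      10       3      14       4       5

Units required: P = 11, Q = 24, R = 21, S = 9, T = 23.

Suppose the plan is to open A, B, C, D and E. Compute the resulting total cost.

Each township is assigned to its cheapest site among the open ones.
{A, B, C, D, E}: P→C 9·11=99, Q→E 3·24=72, R→C 3·21=63, S→E 4·9=36, T→E 5·23=115. Service 385; fixed 71; total 456.

Total cost: 456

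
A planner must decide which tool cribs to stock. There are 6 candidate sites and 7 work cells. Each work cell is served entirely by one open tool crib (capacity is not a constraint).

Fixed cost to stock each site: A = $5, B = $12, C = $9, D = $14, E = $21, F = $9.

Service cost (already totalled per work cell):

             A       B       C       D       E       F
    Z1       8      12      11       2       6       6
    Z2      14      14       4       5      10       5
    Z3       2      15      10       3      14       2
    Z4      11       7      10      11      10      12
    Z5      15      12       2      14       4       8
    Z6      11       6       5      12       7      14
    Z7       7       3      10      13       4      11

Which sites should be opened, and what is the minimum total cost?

For any fixed open set, each work cell goes to its cheapest open site; total = fixed + service.
{A, C}: Z1→A 8, Z2→C 4, Z3→A 2, Z4→C 10, Z5→C 2, Z6→C 5, Z7→A 7. Service 38; fixed 14; total 52.
{A, B, C}: service 31 + fixed 26 = 57
{C, F}: service 39 + fixed 18 = 57
{A, B, C, D, E, F}: Z1→D 2, Z2→C 4, Z3→A 2, Z4→B 7, Z5→C 2, Z6→C 5, Z7→B 3. Service 25; fixed 70; total 95.
No other subset beats 52.

Open A and C; minimum total cost 52.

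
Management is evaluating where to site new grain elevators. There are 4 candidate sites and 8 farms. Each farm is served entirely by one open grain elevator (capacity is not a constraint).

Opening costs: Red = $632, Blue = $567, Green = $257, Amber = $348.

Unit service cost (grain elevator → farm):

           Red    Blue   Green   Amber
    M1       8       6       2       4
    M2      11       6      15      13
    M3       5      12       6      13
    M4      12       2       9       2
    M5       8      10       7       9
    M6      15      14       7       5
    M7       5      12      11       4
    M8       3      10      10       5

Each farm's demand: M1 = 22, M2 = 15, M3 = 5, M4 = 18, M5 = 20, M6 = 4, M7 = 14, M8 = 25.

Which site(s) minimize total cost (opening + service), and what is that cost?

Open Amber only; minimum total cost 1113.

For any fixed open set, each farm goes to its cheapest open site; total = fixed + service.
{Amber}: M1→Amber 4·22=88, M2→Amber 13·15=195, M3→Amber 13·5=65, M4→Amber 2·18=36, M5→Amber 9·20=180, M6→Amber 5·4=20, M7→Amber 4·14=56, M8→Amber 5·25=125. Service 765; fixed 348; total 1113.
{Green, Amber}: M1→Green 2·22=44, M2→Amber 13·15=195, M3→Green 6·5=30, M4→Amber 2·18=36, M5→Green 7·20=140, M6→Amber 5·4=20, M7→Amber 4·14=56, M8→Amber 5·25=125. Service 646; fixed 605; total 1251.
{Green}: M1→Green 2·22=44, M2→Green 15·15=225, M3→Green 6·5=30, M4→Green 9·18=162, M5→Green 7·20=140, M6→Green 7·4=28, M7→Green 11·14=154, M8→Green 10·25=250. Service 1033; fixed 257; total 1290.
{Red, Blue, Green, Amber}: service 486 + fixed 1804 = 2290
No other subset beats 1113.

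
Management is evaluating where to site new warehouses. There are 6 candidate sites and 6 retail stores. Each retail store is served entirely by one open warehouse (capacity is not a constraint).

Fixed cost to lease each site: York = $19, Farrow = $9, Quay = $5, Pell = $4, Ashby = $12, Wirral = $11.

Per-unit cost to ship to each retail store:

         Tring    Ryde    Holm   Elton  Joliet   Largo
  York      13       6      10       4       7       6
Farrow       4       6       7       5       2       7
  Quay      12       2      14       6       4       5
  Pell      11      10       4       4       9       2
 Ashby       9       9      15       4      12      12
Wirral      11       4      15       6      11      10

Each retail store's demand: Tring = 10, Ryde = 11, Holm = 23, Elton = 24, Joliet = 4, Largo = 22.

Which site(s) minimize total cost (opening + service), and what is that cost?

Open Farrow, Quay and Pell; minimum total cost 320.

For any fixed open set, each retail store goes to its cheapest open site; total = fixed + service.
{Farrow, Quay, Pell}: Tring→Farrow 4·10=40, Ryde→Quay 2·11=22, Holm→Pell 4·23=92, Elton→Pell 4·24=96, Joliet→Farrow 2·4=8, Largo→Pell 2·22=44. Service 302; fixed 18; total 320.
{Farrow, Quay, Pell, Wirral}: service 302 + fixed 29 = 331
{Farrow, Quay, Pell, Ashby}: Tring→Farrow 4·10=40, Ryde→Quay 2·11=22, Holm→Pell 4·23=92, Elton→Pell 4·24=96, Joliet→Farrow 2·4=8, Largo→Pell 2·22=44. Service 302; fixed 30; total 332.
{York, Farrow, Quay, Pell, Ashby, Wirral}: service 302 + fixed 60 = 362
No other subset beats 320.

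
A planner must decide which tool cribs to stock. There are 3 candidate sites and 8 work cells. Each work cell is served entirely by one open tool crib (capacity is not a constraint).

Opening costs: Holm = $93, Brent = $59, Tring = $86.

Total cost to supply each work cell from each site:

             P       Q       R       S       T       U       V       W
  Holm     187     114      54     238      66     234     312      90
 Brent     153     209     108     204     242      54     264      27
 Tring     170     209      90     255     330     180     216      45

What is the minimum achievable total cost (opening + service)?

For any fixed open set, each work cell goes to its cheapest open site; total = fixed + service.
{Holm, Brent}: P→Brent 153, Q→Holm 114, R→Holm 54, S→Brent 204, T→Holm 66, U→Brent 54, V→Brent 264, W→Brent 27. Service 936; fixed 152; total 1088.
{Holm, Brent, Tring}: service 888 + fixed 238 = 1126
{Holm, Tring}: P→Tring 170, Q→Holm 114, R→Holm 54, S→Holm 238, T→Holm 66, U→Tring 180, V→Tring 216, W→Tring 45. Service 1083; fixed 179; total 1262.
{Brent}: service 1261 + fixed 59 = 1320
No other subset beats 1088.

Minimum total cost: 1088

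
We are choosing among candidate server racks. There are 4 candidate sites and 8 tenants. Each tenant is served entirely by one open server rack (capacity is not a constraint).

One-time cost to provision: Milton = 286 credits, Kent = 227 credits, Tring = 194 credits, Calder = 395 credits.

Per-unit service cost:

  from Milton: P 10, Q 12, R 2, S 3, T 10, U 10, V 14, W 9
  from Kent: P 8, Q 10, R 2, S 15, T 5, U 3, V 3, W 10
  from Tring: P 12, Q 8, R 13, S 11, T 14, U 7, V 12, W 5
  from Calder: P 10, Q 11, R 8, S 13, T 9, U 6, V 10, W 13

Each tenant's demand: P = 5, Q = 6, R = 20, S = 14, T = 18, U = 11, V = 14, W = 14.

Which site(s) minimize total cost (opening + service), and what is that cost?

For any fixed open set, each tenant goes to its cheapest open site; total = fixed + service.
{Kent}: P→Kent 8·5=40, Q→Kent 10·6=60, R→Kent 2·20=40, S→Kent 15·14=210, T→Kent 5·18=90, U→Kent 3·11=33, V→Kent 3·14=42, W→Kent 10·14=140. Service 655; fixed 227; total 882.
{Kent, Tring}: service 517 + fixed 421 = 938
{Milton, Kent}: service 473 + fixed 513 = 986
{Milton, Kent, Tring, Calder}: P→Kent 8·5=40, Q→Tring 8·6=48, R→Milton 2·20=40, S→Milton 3·14=42, T→Kent 5·18=90, U→Kent 3·11=33, V→Kent 3·14=42, W→Tring 5·14=70. Service 405; fixed 1102; total 1507.
No other subset beats 882.

Open Kent only; minimum total cost 882.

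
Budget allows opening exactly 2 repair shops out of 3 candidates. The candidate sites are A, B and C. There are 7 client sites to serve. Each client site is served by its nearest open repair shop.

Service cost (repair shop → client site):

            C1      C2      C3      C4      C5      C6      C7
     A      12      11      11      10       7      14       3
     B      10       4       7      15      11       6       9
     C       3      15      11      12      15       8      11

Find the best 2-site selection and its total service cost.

Choose A and B; total service cost 47.

With exactly 2 open, each client site uses its cheapest among the chosen.
{A, B}: C1→B 10, C2→B 4, C3→B 7, C4→A 10, C5→A 7, C6→B 6, C7→A 3. Service cost 47.
{B, C}: service cost 52
{A, C}: service cost 53
Among all 3 size-2 choices, {A, B} is lowest.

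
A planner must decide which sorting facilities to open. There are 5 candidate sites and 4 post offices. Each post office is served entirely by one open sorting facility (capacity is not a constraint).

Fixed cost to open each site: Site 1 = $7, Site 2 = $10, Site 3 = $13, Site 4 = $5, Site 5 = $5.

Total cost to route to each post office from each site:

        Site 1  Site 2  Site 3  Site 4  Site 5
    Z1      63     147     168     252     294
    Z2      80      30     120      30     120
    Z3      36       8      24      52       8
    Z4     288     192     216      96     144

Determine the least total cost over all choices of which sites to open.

For any fixed open set, each post office goes to its cheapest open site; total = fixed + service.
{Site 1, Site 4, Site 5}: Z1→Site 1 63, Z2→Site 4 30, Z3→Site 5 8, Z4→Site 4 96. Service 197; fixed 17; total 214.
{Site 1, Site 2, Site 4}: service 197 + fixed 22 = 219
{Site 1, Site 2, Site 4, Site 5}: service 197 + fixed 27 = 224
{Site 1, Site 2, Site 3, Site 4, Site 5}: service 197 + fixed 40 = 237
No other subset beats 214.

Minimum total cost: 214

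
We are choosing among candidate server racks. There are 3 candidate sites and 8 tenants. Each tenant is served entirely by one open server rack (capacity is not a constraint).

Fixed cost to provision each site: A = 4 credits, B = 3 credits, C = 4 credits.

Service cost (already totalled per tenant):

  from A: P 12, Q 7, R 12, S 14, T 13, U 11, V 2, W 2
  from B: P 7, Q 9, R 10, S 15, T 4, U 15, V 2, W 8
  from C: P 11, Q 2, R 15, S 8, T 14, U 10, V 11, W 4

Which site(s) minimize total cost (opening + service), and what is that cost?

For any fixed open set, each tenant goes to its cheapest open site; total = fixed + service.
{B, C}: P→B 7, Q→C 2, R→B 10, S→C 8, T→B 4, U→C 10, V→B 2, W→C 4. Service 47; fixed 7; total 54.
{A, B, C}: service 45 + fixed 11 = 56
{A, B}: service 57 + fixed 7 = 64
{B}: service 70 + fixed 3 = 73
No other subset beats 54.

Open B and C; minimum total cost 54.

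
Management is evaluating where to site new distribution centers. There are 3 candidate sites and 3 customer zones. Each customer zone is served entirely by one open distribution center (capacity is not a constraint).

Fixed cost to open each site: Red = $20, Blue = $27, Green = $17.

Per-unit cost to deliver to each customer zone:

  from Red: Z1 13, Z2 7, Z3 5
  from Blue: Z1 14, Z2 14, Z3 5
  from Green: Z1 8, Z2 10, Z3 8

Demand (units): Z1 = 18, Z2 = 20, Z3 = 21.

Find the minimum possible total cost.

Minimum total cost: 426

For any fixed open set, each customer zone goes to its cheapest open site; total = fixed + service.
{Red, Green}: Z1→Green 8·18=144, Z2→Red 7·20=140, Z3→Red 5·21=105. Service 389; fixed 37; total 426.
{Red, Blue, Green}: service 389 + fixed 64 = 453
{Blue, Green}: service 449 + fixed 44 = 493
{Green}: service 512 + fixed 17 = 529
(All 7 nonempty subsets were checked; Red and Green is lowest.)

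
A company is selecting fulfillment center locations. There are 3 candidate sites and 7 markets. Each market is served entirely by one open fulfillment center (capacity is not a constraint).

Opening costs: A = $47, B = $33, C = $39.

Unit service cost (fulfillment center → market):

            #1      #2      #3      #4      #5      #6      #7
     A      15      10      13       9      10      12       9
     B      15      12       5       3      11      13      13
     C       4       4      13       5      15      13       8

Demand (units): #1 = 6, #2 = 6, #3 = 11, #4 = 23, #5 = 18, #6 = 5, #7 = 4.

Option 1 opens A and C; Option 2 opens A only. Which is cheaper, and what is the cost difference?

Option 1: {A, C}: #1→C 4·6=24, #2→C 4·6=24, #3→A 13·11=143, #4→C 5·23=115, #5→A 10·18=180, #6→A 12·5=60, #7→C 8·4=32. Service 578; fixed 86; total 664.
Option 2: {A}: #1→A 15·6=90, #2→A 10·6=60, #3→A 13·11=143, #4→A 9·23=207, #5→A 10·18=180, #6→A 12·5=60, #7→A 9·4=36. Service 776; fixed 47; total 823.
Difference: |664 − 823| = 159.

Option 1 is cheaper by 159.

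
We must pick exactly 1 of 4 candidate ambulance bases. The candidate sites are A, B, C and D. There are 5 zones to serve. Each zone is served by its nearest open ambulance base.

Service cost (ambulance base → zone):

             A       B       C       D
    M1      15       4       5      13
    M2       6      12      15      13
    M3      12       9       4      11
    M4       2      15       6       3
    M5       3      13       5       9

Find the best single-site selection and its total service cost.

Choose C only; total service cost 35.

With exactly 1 open, each zone uses its cheapest among the chosen.
{C}: M1→C 5, M2→C 15, M3→C 4, M4→C 6, M5→C 5. Service cost 35.
{A}: service cost 38
{D}: service cost 49
Among all 4 size-1 choices, {C} is lowest.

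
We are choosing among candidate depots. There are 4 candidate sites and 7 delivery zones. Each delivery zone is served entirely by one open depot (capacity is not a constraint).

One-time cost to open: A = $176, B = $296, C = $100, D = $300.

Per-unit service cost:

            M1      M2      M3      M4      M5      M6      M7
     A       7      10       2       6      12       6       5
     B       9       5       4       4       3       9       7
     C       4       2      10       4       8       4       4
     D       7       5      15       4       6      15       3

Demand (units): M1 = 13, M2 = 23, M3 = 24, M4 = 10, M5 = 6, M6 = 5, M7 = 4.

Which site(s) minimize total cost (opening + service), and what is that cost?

Open A and C; minimum total cost 546.

For any fixed open set, each delivery zone goes to its cheapest open site; total = fixed + service.
{A, C}: M1→C 4·13=52, M2→C 2·23=46, M3→A 2·24=48, M4→C 4·10=40, M5→C 8·6=48, M6→C 4·5=20, M7→C 4·4=16. Service 270; fixed 276; total 546.
{C}: service 462 + fixed 100 = 562
{B, C}: service 288 + fixed 396 = 684
{A, B, C, D}: M1→C 4·13=52, M2→C 2·23=46, M3→A 2·24=48, M4→B 4·10=40, M5→B 3·6=18, M6→C 4·5=20, M7→D 3·4=12. Service 236; fixed 872; total 1108.
No other subset beats 546.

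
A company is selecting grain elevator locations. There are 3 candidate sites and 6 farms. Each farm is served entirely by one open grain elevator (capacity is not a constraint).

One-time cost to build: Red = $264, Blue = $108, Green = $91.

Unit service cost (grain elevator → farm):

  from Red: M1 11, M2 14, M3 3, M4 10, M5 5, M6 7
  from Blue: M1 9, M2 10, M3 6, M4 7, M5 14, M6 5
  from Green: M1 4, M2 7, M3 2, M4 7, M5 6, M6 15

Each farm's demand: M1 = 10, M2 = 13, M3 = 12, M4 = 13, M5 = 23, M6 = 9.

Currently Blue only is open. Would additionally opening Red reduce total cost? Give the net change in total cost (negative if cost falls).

Current service cost with {Blue}: 750.
Adding Red: each farm re-picks its cheapest; new service cost 507, saving 243.
Extra fixed cost: 264. Net change = 264 − 243 = 21.
(Totals: 858 → 879.)

No — net change +21 (cost rises by 21).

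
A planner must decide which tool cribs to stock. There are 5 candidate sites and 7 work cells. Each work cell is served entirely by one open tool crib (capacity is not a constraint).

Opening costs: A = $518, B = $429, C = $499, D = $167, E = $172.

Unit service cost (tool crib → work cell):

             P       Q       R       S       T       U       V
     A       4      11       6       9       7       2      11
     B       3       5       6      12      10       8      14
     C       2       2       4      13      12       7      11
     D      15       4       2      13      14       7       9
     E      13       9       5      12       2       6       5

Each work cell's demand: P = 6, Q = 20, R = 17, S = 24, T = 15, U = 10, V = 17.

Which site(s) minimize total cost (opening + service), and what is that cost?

Open E only; minimum total cost 978.

For any fixed open set, each work cell goes to its cheapest open site; total = fixed + service.
{E}: P→E 13·6=78, Q→E 9·20=180, R→E 5·17=85, S→E 12·24=288, T→E 2·15=30, U→E 6·10=60, V→E 5·17=85. Service 806; fixed 172; total 978.
{D, E}: service 655 + fixed 339 = 994
{D}: P→D 15·6=90, Q→D 4·20=80, R→D 2·17=34, S→D 13·24=312, T→D 14·15=210, U→D 7·10=70, V→D 9·17=153. Service 949; fixed 167; total 1116.
{A, B, C, D, E}: P→C 2·6=12, Q→C 2·20=40, R→D 2·17=34, S→A 9·24=216, T→E 2·15=30, U→A 2·10=20, V→E 5·17=85. Service 437; fixed 1785; total 2222.
No other subset beats 978.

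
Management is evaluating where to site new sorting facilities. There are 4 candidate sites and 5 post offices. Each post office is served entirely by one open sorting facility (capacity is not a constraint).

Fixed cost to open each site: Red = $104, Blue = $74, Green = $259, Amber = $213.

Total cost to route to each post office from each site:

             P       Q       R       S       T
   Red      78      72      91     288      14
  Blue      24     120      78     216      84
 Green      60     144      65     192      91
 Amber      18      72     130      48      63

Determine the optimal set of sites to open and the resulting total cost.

For any fixed open set, each post office goes to its cheapest open site; total = fixed + service.
{Amber}: P→Amber 18, Q→Amber 72, R→Amber 130, S→Amber 48, T→Amber 63. Service 331; fixed 213; total 544.
{Red, Amber}: P→Amber 18, Q→Red 72, R→Red 91, S→Amber 48, T→Red 14. Service 243; fixed 317; total 560.
{Blue, Amber}: P→Amber 18, Q→Amber 72, R→Blue 78, S→Amber 48, T→Amber 63. Service 279; fixed 287; total 566.
{Red, Blue, Green, Amber}: service 217 + fixed 650 = 867
No other subset beats 544.

Open Amber only; minimum total cost 544.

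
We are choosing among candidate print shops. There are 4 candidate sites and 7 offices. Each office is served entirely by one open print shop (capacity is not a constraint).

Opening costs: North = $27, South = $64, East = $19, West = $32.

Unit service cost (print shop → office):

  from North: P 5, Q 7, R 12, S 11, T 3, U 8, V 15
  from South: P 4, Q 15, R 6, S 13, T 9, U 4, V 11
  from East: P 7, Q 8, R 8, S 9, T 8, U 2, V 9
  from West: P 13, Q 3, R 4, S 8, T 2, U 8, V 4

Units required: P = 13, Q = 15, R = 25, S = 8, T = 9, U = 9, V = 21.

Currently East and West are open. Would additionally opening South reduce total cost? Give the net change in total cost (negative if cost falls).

No — net change +25 (cost rises by 25).

Current service cost with {East, West}: 420.
Adding South: each office re-picks its cheapest; new service cost 381, saving 39.
Extra fixed cost: 64. Net change = 64 − 39 = 25.
(Totals: 471 → 496.)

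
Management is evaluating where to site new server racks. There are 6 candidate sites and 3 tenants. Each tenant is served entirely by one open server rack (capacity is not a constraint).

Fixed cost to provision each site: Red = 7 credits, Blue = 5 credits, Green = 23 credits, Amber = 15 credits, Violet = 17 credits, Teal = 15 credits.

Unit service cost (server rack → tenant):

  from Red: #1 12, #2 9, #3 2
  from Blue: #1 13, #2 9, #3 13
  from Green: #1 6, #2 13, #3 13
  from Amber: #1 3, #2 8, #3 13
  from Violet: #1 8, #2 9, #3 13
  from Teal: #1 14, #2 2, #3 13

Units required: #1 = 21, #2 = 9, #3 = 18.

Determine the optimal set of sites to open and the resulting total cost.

For any fixed open set, each tenant goes to its cheapest open site; total = fixed + service.
{Red, Amber, Teal}: #1→Amber 3·21=63, #2→Teal 2·9=18, #3→Red 2·18=36. Service 117; fixed 37; total 154.
{Red, Blue, Amber, Teal}: #1→Amber 3·21=63, #2→Teal 2·9=18, #3→Red 2·18=36. Service 117; fixed 42; total 159.
{Red, Amber, Violet, Teal}: service 117 + fixed 54 = 171
{Red, Blue, Green, Amber, Violet, Teal}: service 117 + fixed 82 = 199
No other subset beats 154.

Open Red, Amber and Teal; minimum total cost 154.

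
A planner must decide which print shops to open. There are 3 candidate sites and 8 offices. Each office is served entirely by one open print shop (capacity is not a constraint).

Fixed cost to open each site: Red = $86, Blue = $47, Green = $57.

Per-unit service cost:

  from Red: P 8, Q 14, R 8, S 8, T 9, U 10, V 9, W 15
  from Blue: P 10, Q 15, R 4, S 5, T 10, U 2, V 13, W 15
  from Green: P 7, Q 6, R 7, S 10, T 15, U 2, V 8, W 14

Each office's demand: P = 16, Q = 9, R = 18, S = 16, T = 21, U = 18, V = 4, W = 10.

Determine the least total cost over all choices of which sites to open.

Minimum total cost: 840

For any fixed open set, each office goes to its cheapest open site; total = fixed + service.
{Blue, Green}: P→Green 7·16=112, Q→Green 6·9=54, R→Blue 4·18=72, S→Blue 5·16=80, T→Blue 10·21=210, U→Blue 2·18=36, V→Green 8·4=32, W→Green 14·10=140. Service 736; fixed 104; total 840.
{Red, Blue, Green}: service 715 + fixed 190 = 905
{Blue}: P→Blue 10·16=160, Q→Blue 15·9=135, R→Blue 4·18=72, S→Blue 5·16=80, T→Blue 10·21=210, U→Blue 2·18=36, V→Blue 13·4=52, W→Blue 15·10=150. Service 895; fixed 47; total 942.
(All 7 nonempty subsets were checked; Blue and Green is lowest.)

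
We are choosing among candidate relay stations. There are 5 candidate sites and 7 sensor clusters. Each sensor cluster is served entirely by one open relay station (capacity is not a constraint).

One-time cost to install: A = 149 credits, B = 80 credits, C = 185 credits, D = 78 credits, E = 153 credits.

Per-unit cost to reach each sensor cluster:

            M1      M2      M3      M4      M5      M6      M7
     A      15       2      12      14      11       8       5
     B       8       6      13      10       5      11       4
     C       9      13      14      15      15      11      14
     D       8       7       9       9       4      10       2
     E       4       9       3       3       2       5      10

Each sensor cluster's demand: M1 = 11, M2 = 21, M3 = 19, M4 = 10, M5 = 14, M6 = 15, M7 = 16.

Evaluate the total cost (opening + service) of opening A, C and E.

Total cost: 843

Each sensor cluster is assigned to its cheapest site among the open ones.
{A, C, E}: M1→E 4·11=44, M2→A 2·21=42, M3→E 3·19=57, M4→E 3·10=30, M5→E 2·14=28, M6→E 5·15=75, M7→A 5·16=80. Service 356; fixed 487; total 843.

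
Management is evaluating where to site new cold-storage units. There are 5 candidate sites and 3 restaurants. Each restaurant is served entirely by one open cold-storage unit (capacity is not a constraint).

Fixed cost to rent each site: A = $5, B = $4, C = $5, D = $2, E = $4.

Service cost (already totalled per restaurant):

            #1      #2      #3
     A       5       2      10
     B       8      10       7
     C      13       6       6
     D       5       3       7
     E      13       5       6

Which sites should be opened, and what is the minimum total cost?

For any fixed open set, each restaurant goes to its cheapest open site; total = fixed + service.
{D}: #1→D 5, #2→D 3, #3→D 7. Service 15; fixed 2; total 17.
{D, E}: service 14 + fixed 6 = 20
{A, D}: service 14 + fixed 7 = 21
{A, B, C, D, E}: service 13 + fixed 20 = 33
No other subset beats 17.

Open D only; minimum total cost 17.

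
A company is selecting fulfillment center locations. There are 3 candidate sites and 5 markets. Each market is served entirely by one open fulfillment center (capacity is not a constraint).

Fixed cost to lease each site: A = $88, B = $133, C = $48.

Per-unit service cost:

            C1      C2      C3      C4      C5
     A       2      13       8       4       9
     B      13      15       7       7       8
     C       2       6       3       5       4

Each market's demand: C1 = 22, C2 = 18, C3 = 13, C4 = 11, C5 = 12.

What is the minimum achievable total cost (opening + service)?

For any fixed open set, each market goes to its cheapest open site; total = fixed + service.
{C}: C1→C 2·22=44, C2→C 6·18=108, C3→C 3·13=39, C4→C 5·11=55, C5→C 4·12=48. Service 294; fixed 48; total 342.
{A, C}: C1→A 2·22=44, C2→C 6·18=108, C3→C 3·13=39, C4→A 4·11=44, C5→C 4·12=48. Service 283; fixed 136; total 419.
{B, C}: service 294 + fixed 181 = 475
{A, B, C}: C1→A 2·22=44, C2→C 6·18=108, C3→C 3·13=39, C4→A 4·11=44, C5→C 4·12=48. Service 283; fixed 269; total 552.
No other subset beats 342.

Minimum total cost: 342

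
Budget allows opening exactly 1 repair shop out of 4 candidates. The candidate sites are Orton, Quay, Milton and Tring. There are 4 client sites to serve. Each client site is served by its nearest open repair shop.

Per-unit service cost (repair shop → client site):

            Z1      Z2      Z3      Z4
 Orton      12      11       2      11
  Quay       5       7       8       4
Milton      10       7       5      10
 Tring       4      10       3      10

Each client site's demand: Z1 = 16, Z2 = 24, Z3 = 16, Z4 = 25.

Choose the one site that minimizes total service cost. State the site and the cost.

With exactly 1 open, each client site uses its cheapest among the chosen.
{Quay}: Z1→Quay 5·16=80, Z2→Quay 7·24=168, Z3→Quay 8·16=128, Z4→Quay 4·25=100. Service cost 476.
{Tring}: service cost 602
{Milton}: service cost 658
Among all 4 size-1 choices, {Quay} is lowest.

Choose Quay only; total service cost 476.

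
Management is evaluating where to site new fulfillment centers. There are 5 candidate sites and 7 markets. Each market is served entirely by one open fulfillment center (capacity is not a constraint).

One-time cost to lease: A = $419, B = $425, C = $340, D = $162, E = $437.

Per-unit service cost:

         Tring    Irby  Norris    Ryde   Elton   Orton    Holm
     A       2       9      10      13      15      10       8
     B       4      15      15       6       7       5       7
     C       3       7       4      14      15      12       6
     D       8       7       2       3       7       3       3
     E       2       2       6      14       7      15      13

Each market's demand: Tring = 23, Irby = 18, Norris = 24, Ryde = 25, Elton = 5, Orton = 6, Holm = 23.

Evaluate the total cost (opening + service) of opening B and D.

Each market is assigned to its cheapest site among the open ones.
{B, D}: Tring→B 4·23=92, Irby→D 7·18=126, Norris→D 2·24=48, Ryde→D 3·25=75, Elton→B 7·5=35, Orton→D 3·6=18, Holm→D 3·23=69. Service 463; fixed 587; total 1050.

Total cost: 1050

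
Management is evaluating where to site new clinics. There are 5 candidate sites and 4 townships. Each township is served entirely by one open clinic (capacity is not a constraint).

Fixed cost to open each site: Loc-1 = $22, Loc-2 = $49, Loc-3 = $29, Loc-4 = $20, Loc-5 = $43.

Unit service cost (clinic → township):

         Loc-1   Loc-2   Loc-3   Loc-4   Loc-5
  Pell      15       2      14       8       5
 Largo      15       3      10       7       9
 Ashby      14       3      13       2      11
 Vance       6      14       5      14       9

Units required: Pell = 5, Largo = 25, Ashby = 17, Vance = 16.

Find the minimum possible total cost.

Minimum total cost: 294

For any fixed open set, each township goes to its cheapest open site; total = fixed + service.
{Loc-2, Loc-3}: Pell→Loc-2 2·5=10, Largo→Loc-2 3·25=75, Ashby→Loc-2 3·17=51, Vance→Loc-3 5·16=80. Service 216; fixed 78; total 294.
{Loc-2, Loc-3, Loc-4}: service 199 + fixed 98 = 297
{Loc-1, Loc-2}: Pell→Loc-2 2·5=10, Largo→Loc-2 3·25=75, Ashby→Loc-2 3·17=51, Vance→Loc-1 6·16=96. Service 232; fixed 71; total 303.
{Loc-1, Loc-2, Loc-3, Loc-4, Loc-5}: Pell→Loc-2 2·5=10, Largo→Loc-2 3·25=75, Ashby→Loc-4 2·17=34, Vance→Loc-3 5·16=80. Service 199; fixed 163; total 362.
No other subset beats 294.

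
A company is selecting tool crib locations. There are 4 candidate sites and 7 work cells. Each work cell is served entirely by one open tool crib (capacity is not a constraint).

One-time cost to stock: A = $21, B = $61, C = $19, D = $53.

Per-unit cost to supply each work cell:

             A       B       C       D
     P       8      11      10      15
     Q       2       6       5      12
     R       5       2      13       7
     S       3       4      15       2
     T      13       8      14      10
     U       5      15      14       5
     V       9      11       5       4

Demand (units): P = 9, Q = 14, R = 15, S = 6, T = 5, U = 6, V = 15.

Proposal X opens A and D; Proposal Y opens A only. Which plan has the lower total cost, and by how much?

Proposal X: {A, D}: P→A 8·9=72, Q→A 2·14=28, R→A 5·15=75, S→D 2·6=12, T→D 10·5=50, U→A 5·6=30, V→D 4·15=60. Service 327; fixed 74; total 401.
Proposal Y: {A}: P→A 8·9=72, Q→A 2·14=28, R→A 5·15=75, S→A 3·6=18, T→A 13·5=65, U→A 5·6=30, V→A 9·15=135. Service 423; fixed 21; total 444.
Difference: |401 − 444| = 43.

Proposal X is cheaper by 43.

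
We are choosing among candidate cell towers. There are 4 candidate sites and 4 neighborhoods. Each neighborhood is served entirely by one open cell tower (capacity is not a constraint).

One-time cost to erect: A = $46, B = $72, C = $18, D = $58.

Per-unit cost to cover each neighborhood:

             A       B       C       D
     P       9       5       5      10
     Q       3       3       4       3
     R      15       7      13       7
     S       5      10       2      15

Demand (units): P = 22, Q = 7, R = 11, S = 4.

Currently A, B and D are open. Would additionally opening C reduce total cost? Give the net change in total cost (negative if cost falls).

Current service cost with {A, B, D}: 228.
Adding C: each neighborhood re-picks its cheapest; new service cost 216, saving 12.
Extra fixed cost: 18. Net change = 18 − 12 = 6.
(Totals: 404 → 410.)

No — net change +6 (cost rises by 6).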